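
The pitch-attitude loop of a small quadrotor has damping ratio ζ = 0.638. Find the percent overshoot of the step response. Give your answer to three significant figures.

For an underdamped second-order system, %OS = 100·exp(−πζ/√(1−ζ²)).
πζ/√(1−ζ²) = π·0.638/√(1−0.407) = 2.603, so %OS = 100·e^(−2.603) = 7.41%.

%OS ≈ 7.41%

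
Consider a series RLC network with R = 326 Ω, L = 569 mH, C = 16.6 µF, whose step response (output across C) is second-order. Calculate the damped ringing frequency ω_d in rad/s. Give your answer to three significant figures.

ω_d ≈ 154 rad/s

For a series RLC circuit (capacitor voltage as output), ω_n = 1/√(LC) = 1/√(569 mH · 16.6 µF) = 325 rad/s.
ζ = (R/2)·√(C/L) = (326/2)·√(16.6 µF/569 mH) = 0.880.
ω_d = 325·√(1 − 0.880²) = 154 rad/s.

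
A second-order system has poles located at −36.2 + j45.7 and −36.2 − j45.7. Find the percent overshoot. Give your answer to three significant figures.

With σ = 36.2, ω_d = 45.7: ω_n = √(σ²+ω_d²) = 58.3 rad/s, ζ = σ/ω_n = 0.621.
%OS = 100·exp(−πζ/√(1−ζ²)) = 8.30%.

%OS ≈ 8.30%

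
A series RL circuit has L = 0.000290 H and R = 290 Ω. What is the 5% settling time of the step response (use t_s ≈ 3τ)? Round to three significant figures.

τ = L/R = 0.000290/290 = 0.00000100 s.
t_s ≈ 3τ = 0.00000300 s.

t_s ≈ 0.00000300 s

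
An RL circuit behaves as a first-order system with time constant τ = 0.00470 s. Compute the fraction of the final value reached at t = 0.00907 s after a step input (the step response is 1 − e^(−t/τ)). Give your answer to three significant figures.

y/y_∞ ≈ 0.855

y(t)/y_∞ = 1 − e^(−t/τ) = 1 − e^(−0.00907/0.00470) = 1 − e^(−1.93) = 0.855.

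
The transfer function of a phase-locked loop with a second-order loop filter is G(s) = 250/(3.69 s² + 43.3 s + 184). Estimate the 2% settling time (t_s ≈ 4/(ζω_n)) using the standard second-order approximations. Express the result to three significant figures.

t_s ≈ 0.682 s

Dividing through by 3.69: denominator becomes s² + 11.73 s + 49.86.
So ω_n = √49.86 = 7.06 rad/s and ζ = 11.73/(2·7.06) = 0.831.
t_s ≈ 4/(ζω_n) = 0.682 s.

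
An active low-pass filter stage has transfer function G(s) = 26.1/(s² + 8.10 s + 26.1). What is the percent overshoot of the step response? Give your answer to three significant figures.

%OS ≈ 1.68%

Matching coefficients with s² + 2ζω_n s + ω_n² gives ω_n² = 26.1 ⇒ ω_n = 5.11 rad/s, and ζ = 8.10/(2ω_n) = 0.793.
Overshoot: exp(−π·0.793/√(1−0.793²)) = 0.0168, i.e. 1.68%.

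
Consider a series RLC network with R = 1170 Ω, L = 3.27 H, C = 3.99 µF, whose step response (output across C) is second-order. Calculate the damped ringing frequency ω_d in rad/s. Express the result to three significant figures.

ω_d ≈ 211 rad/s

For a series RLC circuit (capacitor voltage as output), ω_n = 1/√(LC) = 1/√(3.27 H · 3.99 µF) = 277 rad/s.
ζ = (R/2)·√(C/L) = (1170/2)·√(3.99 µF/3.27 H) = 0.646.
ω_d = 277·√(1 − 0.646²) = 211 rad/s.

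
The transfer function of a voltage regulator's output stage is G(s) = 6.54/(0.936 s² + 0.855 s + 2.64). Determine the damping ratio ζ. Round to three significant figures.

Dividing through by 0.936: denominator becomes s² + 0.9135 s + 2.821.
So ω_n = √2.821 = 1.68 rad/s and ζ = 0.9135/(2·1.68) = 0.272.

ζ ≈ 0.272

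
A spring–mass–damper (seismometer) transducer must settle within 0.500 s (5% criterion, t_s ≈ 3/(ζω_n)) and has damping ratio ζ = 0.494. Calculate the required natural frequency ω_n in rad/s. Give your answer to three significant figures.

ω_n ≈ 12.1 rad/s

Rearranging t_s ≈ 3/(ζω_n) gives ω_n = 3/(ζ·t_s) = 3/(0.494 × 0.500) = 12.1 rad/s.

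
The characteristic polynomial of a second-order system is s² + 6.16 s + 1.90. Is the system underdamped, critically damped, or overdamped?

overdamped

a² − 4b = 30 > 0 (two distinct real roots); the system is overdamped.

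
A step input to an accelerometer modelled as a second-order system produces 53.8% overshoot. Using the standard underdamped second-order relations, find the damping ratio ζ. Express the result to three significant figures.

ζ ≈ 0.194

From %OS = 100·exp(−πζ/√(1−ζ²)), invert to get ζ = −ln(OS)/√(π² + ln²(OS)) with OS = 0.538.
−ln 0.538 = 0.6199, so ζ = 0.6199/√(π² + 0.3843) = 0.194.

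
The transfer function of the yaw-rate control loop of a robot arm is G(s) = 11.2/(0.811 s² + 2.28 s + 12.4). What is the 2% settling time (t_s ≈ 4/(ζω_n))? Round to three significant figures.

Dividing through by 0.811: denominator becomes s² + 2.811 s + 15.29.
So ω_n = √15.29 = 3.91 rad/s and ζ = 2.811/(2·3.91) = 0.359.
t_s ≈ 4/(ζω_n) = 2.85 s.

t_s ≈ 2.85 s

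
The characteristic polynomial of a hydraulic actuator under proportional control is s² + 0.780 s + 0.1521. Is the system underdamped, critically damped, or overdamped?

critically damped

a² − 4b = 0.780² − 4·0.1521 = 0 (repeated real root); the system is critically damped.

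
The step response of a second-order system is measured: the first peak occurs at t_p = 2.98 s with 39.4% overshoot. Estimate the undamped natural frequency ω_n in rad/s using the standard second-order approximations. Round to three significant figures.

ζ from %OS: ζ = |ln 0.394|/√(π²+ln²0.394) = 0.284.
From t_p = π/ω_d, ω_d = π/2.98 = 1.05 rad/s, so ω_n = ω_d/√(1−ζ²) = 1.10 rad/s.

ω_n ≈ 1.10 rad/s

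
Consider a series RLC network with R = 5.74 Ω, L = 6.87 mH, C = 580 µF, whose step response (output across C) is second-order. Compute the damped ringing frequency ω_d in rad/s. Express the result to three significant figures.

For a series RLC circuit (capacitor voltage as output), ω_n = 1/√(LC) = 1/√(6.87 mH · 580 µF) = 501 rad/s.
ζ = (R/2)·√(C/L) = (5.74/2)·√(580 µF/6.87 mH) = 0.834.
ω_d = 501·√(1 − 0.834²) = 276 rad/s.

ω_d ≈ 276 rad/s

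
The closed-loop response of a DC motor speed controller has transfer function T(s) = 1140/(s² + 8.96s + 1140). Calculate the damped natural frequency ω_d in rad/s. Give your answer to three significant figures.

Matching coefficients with s² + 2ζω_n s + ω_n² gives ω_n² = 1140 ⇒ ω_n = 33.8 rad/s, and ζ = 8.96/(2ω_n) = 0.133.
The damped frequency ω_d = ω_n√(1−ζ²) = 33.5 rad/s.

ω_d ≈ 33.5 rad/s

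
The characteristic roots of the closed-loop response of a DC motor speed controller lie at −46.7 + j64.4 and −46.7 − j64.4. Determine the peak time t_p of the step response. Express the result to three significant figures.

t_p = π/ω_d with ω_d = 64.4 (the imaginary part), so t_p = 0.0488 s.

t_p ≈ 0.0488 s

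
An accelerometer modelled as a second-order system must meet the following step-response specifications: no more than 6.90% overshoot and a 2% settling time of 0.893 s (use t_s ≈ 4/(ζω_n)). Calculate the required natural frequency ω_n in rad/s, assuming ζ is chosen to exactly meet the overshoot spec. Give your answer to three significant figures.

ω_n ≈ 6.91 rad/s

Inverting the overshoot relation: ζ = |ln 0.0690|/√(π² + ln²0.0690) = 0.648.
From t_s ≈ 4/(ζω_n): ω_n = 4/(ζ·t_s) = 4/(0.648·0.893) = 6.91 rad/s.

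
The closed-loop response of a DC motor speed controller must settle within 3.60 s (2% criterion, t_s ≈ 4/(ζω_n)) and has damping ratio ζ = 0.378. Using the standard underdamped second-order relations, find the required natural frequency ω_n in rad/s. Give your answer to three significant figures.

Rearranging t_s ≈ 4/(ζω_n) gives ω_n = 4/(ζ·t_s) = 4/(0.378 × 3.60) = 2.94 rad/s.

ω_n ≈ 2.94 rad/s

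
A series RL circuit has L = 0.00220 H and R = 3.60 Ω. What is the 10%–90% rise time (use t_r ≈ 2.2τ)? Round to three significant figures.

τ = L/R = 0.00220/3.60 = 0.000611 s.
t_r ≈ 2.2τ = 0.00134 s.

t_r ≈ 0.00134 s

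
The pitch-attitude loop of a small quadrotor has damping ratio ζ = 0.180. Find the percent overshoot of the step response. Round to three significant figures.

For an underdamped second-order system, %OS = 100·exp(−πζ/√(1−ζ²)).
πζ/√(1−ζ²) = π·0.180/√(1−0.0324) = 0.5749, so %OS = 100·e^(−0.5749) = 56.3%.

%OS ≈ 56.3%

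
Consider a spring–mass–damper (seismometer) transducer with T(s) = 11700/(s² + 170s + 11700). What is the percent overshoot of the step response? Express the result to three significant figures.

Comparing the denominator to s² + 2ζω_n s + ω_n²: ω_n = √11700 = 108 rad/s, and 2ζω_n = 170 so ζ = 170/(2·108) = 0.786.
%OS = 100 e^{−πζ/√(1−ζ²)} with ζ = 0.786 gives 1.85%.

%OS ≈ 1.85%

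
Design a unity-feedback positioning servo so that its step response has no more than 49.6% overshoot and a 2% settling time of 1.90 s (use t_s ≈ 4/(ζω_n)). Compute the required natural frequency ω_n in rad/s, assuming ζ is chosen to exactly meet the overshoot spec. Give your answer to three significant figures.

Inverting the overshoot relation: ζ = |ln 0.496|/√(π² + ln²0.496) = 0.218.
Then ω_n = 4/(ζ t_s) = 4/(0.218 × 1.90) = 9.66 rad/s.

ω_n ≈ 9.66 rad/s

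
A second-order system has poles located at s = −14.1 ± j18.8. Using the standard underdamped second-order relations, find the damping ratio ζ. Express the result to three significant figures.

The poles are at −σ ± jω_d with σ = 14.1 and ω_d = 18.8, so ω_n = √(σ²+ω_d²) = 23.5 rad/s and ζ = σ/ω_n = 0.600.

ζ ≈ 0.600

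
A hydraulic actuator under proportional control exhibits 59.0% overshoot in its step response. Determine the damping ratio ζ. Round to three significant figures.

ζ ≈ 0.166

ζ = −ln(OS)/√(π² + (ln OS)²). With OS = 0.590, ln OS = −0.5276 and ζ = 0.5276/3.186 = 0.166.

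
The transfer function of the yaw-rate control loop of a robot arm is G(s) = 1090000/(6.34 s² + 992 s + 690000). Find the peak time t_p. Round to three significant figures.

t_p ≈ 0.00980 s

Dividing through by 6.34: denominator becomes s² + 156.5 s + 108800.
So ω_n = √108800 = 330 rad/s and ζ = 156.5/(2·330) = 0.237.
ω_d = 330·√(1 − 0.237²) = 320 rad/s. t_p = π/ω_d = 0.00980 s.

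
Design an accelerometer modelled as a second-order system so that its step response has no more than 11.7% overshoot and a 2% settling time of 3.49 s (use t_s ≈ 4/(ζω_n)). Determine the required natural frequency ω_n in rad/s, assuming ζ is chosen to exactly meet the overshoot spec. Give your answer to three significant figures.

ω_n ≈ 2.03 rad/s

ζ = −ln(OS)/√(π² + (ln OS)²). With OS = 0.117, ln OS = −2.146 and ζ = 2.146/3.804 = 0.564.
From t_s ≈ 4/(ζω_n): ω_n = 4/(ζ·t_s) = 4/(0.564·3.49) = 2.03 rad/s.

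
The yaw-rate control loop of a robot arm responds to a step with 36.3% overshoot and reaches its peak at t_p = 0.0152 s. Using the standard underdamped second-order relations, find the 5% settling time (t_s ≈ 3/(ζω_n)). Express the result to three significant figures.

From the overshoot, ζ = −ln(OS)/√(π²+ln²(OS)) = 0.307.
t_p = π/ω_d ⇒ ω_d = 207 rad/s; then ω_n = ω_d/√(1−ζ²) = 217 rad/s.
t_s ≈ 3/(ζω_n) = 3/(0.307·217) = 0.0450 s.

t_s ≈ 0.0450 s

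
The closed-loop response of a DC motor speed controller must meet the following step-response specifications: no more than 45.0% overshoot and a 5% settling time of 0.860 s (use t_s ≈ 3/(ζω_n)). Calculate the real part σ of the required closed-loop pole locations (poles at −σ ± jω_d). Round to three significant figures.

σ ≈ 3.49

The settling-time spec alone fixes σ = ζω_n = 3/t_s = 3/0.860 = 3.49.
(Overshoot then fixes ζ = 0.246 and hence ω_d = σ·√(1−ζ²)/ζ = 13.7 rad/s.)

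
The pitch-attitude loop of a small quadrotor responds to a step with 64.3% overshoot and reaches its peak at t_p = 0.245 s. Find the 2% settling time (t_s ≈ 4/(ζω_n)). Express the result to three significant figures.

t_s ≈ 2.22 s

ζ from %OS: ζ = |ln 0.643|/√(π²+ln²0.643) = 0.139.
From t_p = π/ω_d, ω_d = π/0.245 = 12.8 rad/s, so ω_n = ω_d/√(1−ζ²) = 12.9 rad/s.
t_s ≈ 4/(ζω_n) = 4/(0.139·12.9) = 2.22 s.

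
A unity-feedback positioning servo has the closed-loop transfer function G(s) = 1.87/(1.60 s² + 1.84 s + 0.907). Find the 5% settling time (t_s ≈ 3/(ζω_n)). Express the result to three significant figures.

Dividing through by 1.60: denominator becomes s² + 1.150 s + 0.5669.
So ω_n = √0.5669 = 0.753 rad/s and ζ = 1.150/(2·0.753) = 0.764.
t_s ≈ 3/(ζω_n) = 5.22 s.

t_s ≈ 5.22 s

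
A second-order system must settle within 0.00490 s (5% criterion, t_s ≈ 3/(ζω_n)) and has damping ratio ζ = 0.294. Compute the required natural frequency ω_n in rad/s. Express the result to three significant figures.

ω_n ≈ 2080 rad/s

Rearranging t_s ≈ 3/(ζω_n) gives ω_n = 3/(ζ·t_s) = 3/(0.294 × 0.00490) = 2080 rad/s.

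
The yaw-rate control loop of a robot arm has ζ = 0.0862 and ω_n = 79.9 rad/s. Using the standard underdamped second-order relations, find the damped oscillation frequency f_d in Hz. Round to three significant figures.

f_d ≈ 12.7 Hz

ω_d = ω_n√(1−ζ²) = 79.9·√0.993 = 79.6 rad/s.
f_d = ω_d/(2π) = 12.7 Hz.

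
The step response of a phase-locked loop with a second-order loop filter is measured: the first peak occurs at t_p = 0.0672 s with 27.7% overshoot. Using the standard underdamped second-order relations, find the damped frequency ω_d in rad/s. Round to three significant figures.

t_p = π/ω_d, so ω_d = π/0.0672 = 46.7 rad/s.

ω_d ≈ 46.7 rad/s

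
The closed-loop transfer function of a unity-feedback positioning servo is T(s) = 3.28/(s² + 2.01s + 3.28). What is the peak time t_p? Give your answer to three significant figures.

Comparing the denominator to s² + 2ζω_n s + ω_n²: ω_n = √3.28 = 1.81 rad/s, and 2ζω_n = 2.01 so ζ = 2.01/(2·1.81) = 0.555.
ω_d = ω_n√(1−ζ²) = 1.51 rad/s. Then t_p = π/ω_d = 2.09 s.

t_p ≈ 2.09 s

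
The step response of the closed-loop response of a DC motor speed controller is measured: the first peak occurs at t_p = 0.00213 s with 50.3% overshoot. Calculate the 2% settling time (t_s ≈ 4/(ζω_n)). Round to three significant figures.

t_s ≈ 0.0124 s

ζ from %OS: ζ = |ln 0.503|/√(π²+ln²0.503) = 0.214.
t_p = π/ω_d ⇒ ω_d = 1470 rad/s; then ω_n = ω_d/√(1−ζ²) = 1510 rad/s.
t_s ≈ 4/(ζω_n) = 4/(0.214·1510) = 0.0124 s.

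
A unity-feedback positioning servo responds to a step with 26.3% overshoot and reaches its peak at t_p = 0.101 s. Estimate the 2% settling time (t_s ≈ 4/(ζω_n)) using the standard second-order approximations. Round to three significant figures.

ζ from %OS: ζ = |ln 0.263|/√(π²+ln²0.263) = 0.391.
t_p = π/ω_d ⇒ ω_d = 31.1 rad/s; then ω_n = ω_d/√(1−ζ²) = 33.8 rad/s.
t_s ≈ 4/(ζω_n) = 4/(0.391·33.8) = 0.302 s.

t_s ≈ 0.302 s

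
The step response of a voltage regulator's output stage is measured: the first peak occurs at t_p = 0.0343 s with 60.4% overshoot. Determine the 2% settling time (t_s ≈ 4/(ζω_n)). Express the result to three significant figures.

t_s ≈ 0.272 s

ζ from %OS: ζ = |ln 0.604|/√(π²+ln²0.604) = 0.158.
From t_p = π/ω_d, ω_d = π/0.0343 = 91.6 rad/s, so ω_n = ω_d/√(1−ζ²) = 92.8 rad/s.
t_s ≈ 4/(ζω_n) = 4/(0.158·92.8) = 0.272 s.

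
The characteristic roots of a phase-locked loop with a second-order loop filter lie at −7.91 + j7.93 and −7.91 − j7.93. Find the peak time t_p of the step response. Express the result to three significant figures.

t_p ≈ 0.396 s

t_p = π/ω_d with ω_d = 7.93 (the imaginary part), so t_p = 0.396 s.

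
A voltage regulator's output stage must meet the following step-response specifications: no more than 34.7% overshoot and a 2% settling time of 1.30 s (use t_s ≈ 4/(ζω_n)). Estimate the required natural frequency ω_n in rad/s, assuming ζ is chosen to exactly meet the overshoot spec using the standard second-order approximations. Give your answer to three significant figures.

Inverting the overshoot relation: ζ = |ln 0.347|/√(π² + ln²0.347) = 0.319.
Then ω_n = 4/(ζ t_s) = 4/(0.319 × 1.30) = 9.64 rad/s.

ω_n ≈ 9.64 rad/s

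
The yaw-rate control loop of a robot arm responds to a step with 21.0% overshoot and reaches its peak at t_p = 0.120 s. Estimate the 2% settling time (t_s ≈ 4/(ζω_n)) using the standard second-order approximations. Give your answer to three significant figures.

The overshoot fixes ζ = −ln(OS)/√(π²+ln²(OS)) = 0.445.
t_p = π/ω_d ⇒ ω_d = 26.2 rad/s; then ω_n = ω_d/√(1−ζ²) = 29.2 rad/s.
t_s ≈ 4/(ζω_n) = 4/(0.445·29.2) = 0.308 s.

t_s ≈ 0.308 s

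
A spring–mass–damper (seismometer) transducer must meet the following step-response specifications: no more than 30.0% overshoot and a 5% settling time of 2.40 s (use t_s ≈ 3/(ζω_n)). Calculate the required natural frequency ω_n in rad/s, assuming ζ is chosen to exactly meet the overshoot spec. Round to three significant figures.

ζ = −ln(OS)/√(π² + (ln OS)²). With OS = 0.300, ln OS = −1.204 and ζ = 1.204/3.364 = 0.358.
From t_s ≈ 3/(ζω_n): ω_n = 3/(ζ·t_s) = 3/(0.358·2.40) = 3.49 rad/s.

ω_n ≈ 3.49 rad/s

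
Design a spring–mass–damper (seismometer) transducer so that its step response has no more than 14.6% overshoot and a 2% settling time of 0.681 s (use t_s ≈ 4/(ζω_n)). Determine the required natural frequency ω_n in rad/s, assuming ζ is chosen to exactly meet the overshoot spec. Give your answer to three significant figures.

ω_n ≈ 11.2 rad/s

From %OS = 100·exp(−πζ/√(1−ζ²)), invert to get ζ = −ln(OS)/√(π² + ln²(OS)) with OS = 0.146.
−ln 0.146 = 1.924, so ζ = 1.924/√(π² + 3.702) = 0.522.
Then ω_n = 4/(ζ t_s) = 4/(0.522 × 0.681) = 11.2 rad/s.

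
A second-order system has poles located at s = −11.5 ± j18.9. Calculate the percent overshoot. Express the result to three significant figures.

|pole| = ω_n = √(11.5² + 18.9²) = 22.1 rad/s; ζ = cos θ = σ/ω_n = 0.520.
%OS = 100·exp(−πζ/√(1−ζ²)) = 14.8%.

%OS ≈ 14.8%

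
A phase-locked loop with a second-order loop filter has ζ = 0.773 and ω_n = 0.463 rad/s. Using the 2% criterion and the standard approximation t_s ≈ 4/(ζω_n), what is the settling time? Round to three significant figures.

t_s ≈ 11.2 s

t_s ≈ 4/(ζω_n) = 4/(0.773 × 0.463) = 11.2 s.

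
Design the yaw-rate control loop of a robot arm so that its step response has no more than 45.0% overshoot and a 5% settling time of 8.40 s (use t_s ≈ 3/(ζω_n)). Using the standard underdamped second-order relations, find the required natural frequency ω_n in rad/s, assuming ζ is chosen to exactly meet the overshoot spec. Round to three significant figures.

ζ = −ln(OS)/√(π² + (ln OS)²). With OS = 0.450, ln OS = −0.7985 and ζ = 0.7985/3.241 = 0.246.
From t_s ≈ 3/(ζω_n): ω_n = 3/(ζ·t_s) = 3/(0.246·8.40) = 1.45 rad/s.

ω_n ≈ 1.45 rad/s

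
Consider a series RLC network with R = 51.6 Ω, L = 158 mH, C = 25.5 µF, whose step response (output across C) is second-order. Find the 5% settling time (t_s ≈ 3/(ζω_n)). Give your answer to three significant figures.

t_s ≈ 0.0184 s

For a series RLC circuit (capacitor voltage as output), ω_n = 1/√(LC) = 1/√(158 mH · 25.5 µF) = 498 rad/s.
ζ = (R/2)·√(C/L) = (51.6/2)·√(25.5 µF/158 mH) = 0.328.
t_s ≈ 3/(ζω_n) = 0.0184 s.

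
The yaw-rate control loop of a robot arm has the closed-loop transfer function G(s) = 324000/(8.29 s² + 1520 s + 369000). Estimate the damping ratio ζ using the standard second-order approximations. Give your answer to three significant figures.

ζ ≈ 0.435

Dividing through by 8.29: denominator becomes s² + 183.4 s + 44510.
So ω_n = √44510 = 211 rad/s and ζ = 183.4/(2·211) = 0.435.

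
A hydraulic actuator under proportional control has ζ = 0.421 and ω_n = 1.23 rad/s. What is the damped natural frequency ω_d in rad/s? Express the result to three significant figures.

ω_d ≈ 1.12 rad/s

ω_d = ω_n√(1−ζ²) = 1.23·√0.823 = 1.12 rad/s.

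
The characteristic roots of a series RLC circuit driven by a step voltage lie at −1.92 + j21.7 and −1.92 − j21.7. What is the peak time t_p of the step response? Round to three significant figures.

t_p ≈ 0.145 s

t_p = π/ω_d with ω_d = 21.7 (the imaginary part), so t_p = 0.145 s.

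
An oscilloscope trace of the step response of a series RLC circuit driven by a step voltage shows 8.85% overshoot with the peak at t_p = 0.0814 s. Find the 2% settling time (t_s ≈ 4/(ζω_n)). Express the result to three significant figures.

t_s ≈ 0.134 s

The overshoot fixes ζ = −ln(OS)/√(π²+ln²(OS)) = 0.611.
From t_p = π/ω_d, ω_d = π/0.0814 = 38.6 rad/s, so ω_n = ω_d/√(1−ζ²) = 48.8 rad/s.
t_s ≈ 4/(ζω_n) = 4/(0.611·48.8) = 0.134 s.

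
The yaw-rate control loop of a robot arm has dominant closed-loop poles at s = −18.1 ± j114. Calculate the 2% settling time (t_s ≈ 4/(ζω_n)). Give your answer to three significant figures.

For poles at −σ ± jω_d, ζω_n = σ = 18.1, so t_s ≈ 4/σ = 0.221 s.

t_s ≈ 0.221 s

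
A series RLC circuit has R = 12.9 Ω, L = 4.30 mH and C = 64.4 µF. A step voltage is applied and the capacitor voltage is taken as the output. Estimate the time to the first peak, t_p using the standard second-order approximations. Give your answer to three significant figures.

t_p ≈ 0.00269 s

For a series RLC circuit (capacitor voltage as output), ω_n = 1/√(LC) = 1/√(4.30 mH · 64.4 µF) = 1900 rad/s.
ζ = (R/2)·√(C/L) = (12.9/2)·√(64.4 µF/4.30 mH) = 0.789.
ω_d = ω_n√(1−ζ²) = 1170 rad/s. t_p = π/ω_d = 0.00269 s.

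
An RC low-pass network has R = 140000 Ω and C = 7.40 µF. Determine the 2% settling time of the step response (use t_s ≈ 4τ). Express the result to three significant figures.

τ = RC = 140000 × 7.40 µF = 1.04 s.
t_s ≈ 4τ = 4.14 s.

t_s ≈ 4.14 s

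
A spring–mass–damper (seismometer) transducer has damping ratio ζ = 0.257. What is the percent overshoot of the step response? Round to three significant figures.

%OS ≈ 43.4%

For an underdamped second-order system, %OS = 100·exp(−πζ/√(1−ζ²)).
πζ/√(1−ζ²) = π·0.257/√(1−0.0660) = 0.8355, so %OS = 100·e^(−0.8355) = 43.4%.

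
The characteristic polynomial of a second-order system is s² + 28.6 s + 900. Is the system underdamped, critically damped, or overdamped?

underdamped

a² − 4b = 28.6² − 4·900 < 0 (complex roots); the system is underdamped.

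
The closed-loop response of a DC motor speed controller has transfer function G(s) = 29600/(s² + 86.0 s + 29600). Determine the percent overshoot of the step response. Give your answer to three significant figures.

%OS ≈ 44.4%

Matching coefficients with s² + 2ζω_n s + ω_n² gives ω_n² = 29600 ⇒ ω_n = 172 rad/s, and ζ = 86.0/(2ω_n) = 0.250.
%OS = 100 e^{−πζ/√(1−ζ²)} with ζ = 0.250 gives 44.4%.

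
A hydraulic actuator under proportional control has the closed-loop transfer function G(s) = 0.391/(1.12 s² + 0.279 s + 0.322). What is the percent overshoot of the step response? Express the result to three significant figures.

%OS ≈ 47.2%

Dividing through by 1.12: denominator becomes s² + 0.2491 s + 0.2875.
So ω_n = √0.2875 = 0.536 rad/s and ζ = 0.2491/(2·0.536) = 0.232.
%OS = 100 e^{−πζ/√(1−ζ²)} with ζ = 0.232 gives 47.2%.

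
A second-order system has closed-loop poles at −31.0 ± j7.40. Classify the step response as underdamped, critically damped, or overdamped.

Since the poles form a complex-conjugate pair with nonzero imaginary part, the response is underdamped.

underdamped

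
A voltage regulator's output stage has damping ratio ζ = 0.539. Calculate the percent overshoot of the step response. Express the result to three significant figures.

%OS ≈ 13.4%

For an underdamped second-order system, %OS = 100·exp(−πζ/√(1−ζ²)).
πζ/√(1−ζ²) = π·0.539/√(1−0.291) = 2.010, so %OS = 100·e^(−2.010) = 13.4%.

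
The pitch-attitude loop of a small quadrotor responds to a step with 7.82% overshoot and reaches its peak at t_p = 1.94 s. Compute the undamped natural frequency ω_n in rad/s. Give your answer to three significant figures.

ζ from %OS: ζ = |ln 0.0782|/√(π²+ln²0.0782) = 0.630.
t_p = π/ω_d ⇒ ω_d = 1.62 rad/s; then ω_n = ω_d/√(1−ζ²) = 2.09 rad/s.

ω_n ≈ 2.09 rad/s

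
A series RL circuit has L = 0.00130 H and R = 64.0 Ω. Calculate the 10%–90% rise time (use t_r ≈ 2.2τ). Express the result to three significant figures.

t_r ≈ 0.0000447 s

τ = L/R = 0.00130/64.0 = 0.0000203 s.
t_r ≈ 2.2τ = 0.0000447 s.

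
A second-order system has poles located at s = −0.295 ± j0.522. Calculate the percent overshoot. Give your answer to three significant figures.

The poles are at −σ ± jω_d with σ = 0.295 and ω_d = 0.522, so ω_n = √(σ²+ω_d²) = 0.600 rad/s and ζ = σ/ω_n = 0.492.
%OS = 100·exp(−πζ/√(1−ζ²)) = 16.9%.

%OS ≈ 16.9%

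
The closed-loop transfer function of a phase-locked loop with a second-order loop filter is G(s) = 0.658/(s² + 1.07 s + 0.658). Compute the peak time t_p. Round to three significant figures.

t_p ≈ 5.15 s

ω_n = √0.658 = 0.811 rad/s; ζ = 1.07/(2·0.811) = 0.660.
ω_d = 0.811·√(1 − 0.660²) = 0.610 rad/s. Then t_p = π/ω_d = 5.15 s.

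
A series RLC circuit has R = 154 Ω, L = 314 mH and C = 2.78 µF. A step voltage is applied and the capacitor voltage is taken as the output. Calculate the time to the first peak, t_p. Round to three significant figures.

For a series RLC circuit (capacitor voltage as output), ω_n = 1/√(LC) = 1/√(314 mH · 2.78 µF) = 1070 rad/s.
ζ = (R/2)·√(C/L) = (154/2)·√(2.78 µF/314 mH) = 0.229.
The damped frequency ω_d = ω_n√(1−ζ²) = 1040 rad/s. t_p = π/ω_d = 0.00302 s.

t_p ≈ 0.00302 s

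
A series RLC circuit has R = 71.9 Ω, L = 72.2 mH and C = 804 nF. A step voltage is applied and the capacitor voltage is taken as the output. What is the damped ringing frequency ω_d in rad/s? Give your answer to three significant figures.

ω_d ≈ 4120 rad/s

For a series RLC circuit (capacitor voltage as output), ω_n = 1/√(LC) = 1/√(72.2 mH · 804 nF) = 4150 rad/s.
ζ = (R/2)·√(C/L) = (71.9/2)·√(804 nF/72.2 mH) = 0.120.
The damped frequency ω_d = ω_n√(1−ζ²) = 4120 rad/s.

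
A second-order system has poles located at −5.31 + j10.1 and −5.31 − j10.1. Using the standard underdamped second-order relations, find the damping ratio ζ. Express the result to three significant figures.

ζ ≈ 0.465

The poles are at −σ ± jω_d with σ = 5.31 and ω_d = 10.1, so ω_n = √(σ²+ω_d²) = 11.4 rad/s and ζ = σ/ω_n = 0.465.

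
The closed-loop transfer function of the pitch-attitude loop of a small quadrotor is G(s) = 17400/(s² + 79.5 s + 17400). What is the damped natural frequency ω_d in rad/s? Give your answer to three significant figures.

Matching coefficients with s² + 2ζω_n s + ω_n² gives ω_n² = 17400 ⇒ ω_n = 132 rad/s, and ζ = 79.5/(2ω_n) = 0.301.
The damped frequency ω_d = ω_n√(1−ζ²) = 126 rad/s.

ω_d ≈ 126 rad/s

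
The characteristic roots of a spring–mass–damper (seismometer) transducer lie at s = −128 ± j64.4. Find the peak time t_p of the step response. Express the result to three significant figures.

t_p ≈ 0.0488 s

t_p = π/ω_d with ω_d = 64.4 (the imaginary part), so t_p = 0.0488 s.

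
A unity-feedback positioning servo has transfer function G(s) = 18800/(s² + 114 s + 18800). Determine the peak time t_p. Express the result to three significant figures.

Matching coefficients with s² + 2ζω_n s + ω_n² gives ω_n² = 18800 ⇒ ω_n = 137 rad/s, and ζ = 114/(2ω_n) = 0.416.
ω_d = ω_n√(1−ζ²) = 125 rad/s. Then t_p = π/ω_d = 0.0252 s.

t_p ≈ 0.0252 s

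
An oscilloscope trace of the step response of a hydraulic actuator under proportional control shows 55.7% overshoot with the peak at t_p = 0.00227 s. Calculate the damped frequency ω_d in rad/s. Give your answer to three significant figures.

t_p = π/ω_d, so ω_d = π/0.00227 = 1380 rad/s.

ω_d ≈ 1380 rad/s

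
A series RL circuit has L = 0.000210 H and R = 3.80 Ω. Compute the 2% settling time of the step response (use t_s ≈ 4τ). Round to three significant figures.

τ = L/R = 0.000210/3.80 = 0.0000553 s.
t_s ≈ 4τ = 0.000221 s.

t_s ≈ 0.000221 s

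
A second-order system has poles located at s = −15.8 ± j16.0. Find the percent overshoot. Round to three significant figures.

%OS ≈ 4.49%

The poles are at −σ ± jω_d with σ = 15.8 and ω_d = 16.0, so ω_n = √(σ²+ω_d²) = 22.5 rad/s and ζ = σ/ω_n = 0.703.
%OS = 100·exp(−πζ/√(1−ζ²)) = 4.49%.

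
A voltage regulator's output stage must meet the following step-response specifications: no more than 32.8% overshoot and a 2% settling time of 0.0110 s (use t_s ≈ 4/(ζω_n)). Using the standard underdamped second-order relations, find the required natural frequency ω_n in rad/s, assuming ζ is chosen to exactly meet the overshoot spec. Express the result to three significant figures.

From %OS = 100·exp(−πζ/√(1−ζ²)), invert to get ζ = −ln(OS)/√(π² + ln²(OS)) with OS = 0.328.
−ln 0.328 = 1.115, so ζ = 1.115/√(π² + 1.243) = 0.334.
Then ω_n = 4/(ζ t_s) = 4/(0.334 × 0.0110) = 1090 rad/s.

ω_n ≈ 1090 rad/s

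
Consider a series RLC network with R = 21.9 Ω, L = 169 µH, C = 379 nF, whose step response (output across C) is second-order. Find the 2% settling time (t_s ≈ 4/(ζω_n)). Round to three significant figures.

t_s ≈ 0.0000617 s

For a series RLC circuit (capacitor voltage as output), ω_n = 1/√(LC) = 1/√(169 µH · 379 nF) = 125000 rad/s.
ζ = (R/2)·√(C/L) = (21.9/2)·√(379 nF/169 µH) = 0.519.
t_s ≈ 4/(ζω_n) = 0.0000617 s.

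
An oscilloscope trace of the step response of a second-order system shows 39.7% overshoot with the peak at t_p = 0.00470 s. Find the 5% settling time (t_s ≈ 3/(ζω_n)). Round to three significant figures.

ζ from %OS: ζ = |ln 0.397|/√(π²+ln²0.397) = 0.282.
t_p = π/ω_d ⇒ ω_d = 668 rad/s; then ω_n = ω_d/√(1−ζ²) = 697 rad/s.
t_s ≈ 3/(ζω_n) = 3/(0.282·697) = 0.0153 s.

t_s ≈ 0.0153 s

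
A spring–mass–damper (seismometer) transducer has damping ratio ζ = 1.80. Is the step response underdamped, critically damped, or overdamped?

Since ζ = 1.80 > 1, the system is overdamped.

overdamped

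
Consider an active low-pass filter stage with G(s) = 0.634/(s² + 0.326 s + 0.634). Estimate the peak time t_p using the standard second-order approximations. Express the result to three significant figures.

t_p ≈ 4.03 s

ω_n = √0.634 = 0.796 rad/s; ζ = 0.326/(2·0.796) = 0.205.
ω_d = ω_n√(1−ζ²) = 0.779 rad/s. Then t_p = π/ω_d = 4.03 s.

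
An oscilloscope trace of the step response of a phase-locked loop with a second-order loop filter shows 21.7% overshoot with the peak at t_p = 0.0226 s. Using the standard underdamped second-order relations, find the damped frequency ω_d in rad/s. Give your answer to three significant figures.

t_p = π/ω_d, so ω_d = π/0.0226 = 139 rad/s.

ω_d ≈ 139 rad/s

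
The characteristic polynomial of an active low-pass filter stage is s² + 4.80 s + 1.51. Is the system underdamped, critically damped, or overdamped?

a² − 4b = 17 > 0 (two distinct real roots); the system is overdamped.

overdamped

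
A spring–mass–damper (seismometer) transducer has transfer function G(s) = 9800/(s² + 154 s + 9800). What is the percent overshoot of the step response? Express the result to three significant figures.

Matching coefficients with s² + 2ζω_n s + ω_n² gives ω_n² = 9800 ⇒ ω_n = 99.0 rad/s, and ζ = 154/(2ω_n) = 0.778.
%OS = 100·exp(−πζ/√(1−ζ²)) = 2.05%.

%OS ≈ 2.05%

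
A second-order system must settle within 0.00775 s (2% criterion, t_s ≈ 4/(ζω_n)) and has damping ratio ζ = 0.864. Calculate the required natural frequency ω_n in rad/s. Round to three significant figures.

Rearranging t_s ≈ 4/(ζω_n) gives ω_n = 4/(ζ·t_s) = 4/(0.864 × 0.00775) = 597 rad/s.

ω_n ≈ 597 rad/s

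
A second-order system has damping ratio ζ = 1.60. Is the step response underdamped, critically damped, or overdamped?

overdamped

Since ζ = 1.60 > 1, the system is overdamped.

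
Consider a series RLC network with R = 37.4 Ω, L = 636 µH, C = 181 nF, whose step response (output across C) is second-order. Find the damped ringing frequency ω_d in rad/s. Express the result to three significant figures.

For a series RLC circuit (capacitor voltage as output), ω_n = 1/√(LC) = 1/√(636 µH · 181 nF) = 93200 rad/s.
ζ = (R/2)·√(C/L) = (37.4/2)·√(181 nF/636 µH) = 0.315.
ω_d = 93200·√(1 − 0.315²) = 88400 rad/s.

ω_d ≈ 88400 rad/s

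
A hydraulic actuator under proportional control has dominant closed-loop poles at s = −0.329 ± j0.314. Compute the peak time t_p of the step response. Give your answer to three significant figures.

t_p ≈ 10.0 s

t_p = π/ω_d with ω_d = 0.314 (the imaginary part), so t_p = 10.0 s.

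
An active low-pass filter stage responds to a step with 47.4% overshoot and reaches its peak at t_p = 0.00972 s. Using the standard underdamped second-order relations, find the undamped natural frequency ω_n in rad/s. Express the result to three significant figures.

ζ from %OS: ζ = |ln 0.474|/√(π²+ln²0.474) = 0.231.
t_p = π/ω_d ⇒ ω_d = 323 rad/s; then ω_n = ω_d/√(1−ζ²) = 332 rad/s.

ω_n ≈ 332 rad/s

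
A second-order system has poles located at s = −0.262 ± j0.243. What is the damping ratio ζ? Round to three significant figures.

ζ ≈ 0.733

|pole| = ω_n = √(0.262² + 0.243²) = 0.357 rad/s; ζ = cos θ = σ/ω_n = 0.733.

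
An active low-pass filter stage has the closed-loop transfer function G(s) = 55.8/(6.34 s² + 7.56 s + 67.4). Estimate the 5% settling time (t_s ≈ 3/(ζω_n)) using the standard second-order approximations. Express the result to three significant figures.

Dividing through by 6.34: denominator becomes s² + 1.192 s + 10.63.
So ω_n = √10.63 = 3.26 rad/s and ζ = 1.192/(2·3.26) = 0.183.
t_s ≈ 3/(ζω_n) = 5.03 s.

t_s ≈ 5.03 s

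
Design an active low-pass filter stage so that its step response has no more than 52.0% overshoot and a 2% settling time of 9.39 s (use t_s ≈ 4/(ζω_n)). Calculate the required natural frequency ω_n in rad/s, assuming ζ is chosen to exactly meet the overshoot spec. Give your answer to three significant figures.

ω_n ≈ 2.09 rad/s

Inverting the overshoot relation: ζ = |ln 0.520|/√(π² + ln²0.520) = 0.204.
From t_s ≈ 4/(ζω_n): ω_n = 4/(ζ·t_s) = 4/(0.204·9.39) = 2.09 rad/s.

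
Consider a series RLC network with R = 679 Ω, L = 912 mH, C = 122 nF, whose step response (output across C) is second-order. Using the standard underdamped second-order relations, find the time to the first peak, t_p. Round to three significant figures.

t_p ≈ 0.00106 s

For a series RLC circuit (capacitor voltage as output), ω_n = 1/√(LC) = 1/√(912 mH · 122 nF) = 3000 rad/s.
ζ = (R/2)·√(C/L) = (679/2)·√(122 nF/912 mH) = 0.124.
ω_d = 3000·√(1 − 0.124²) = 2970 rad/s. t_p = π/ω_d = 0.00106 s.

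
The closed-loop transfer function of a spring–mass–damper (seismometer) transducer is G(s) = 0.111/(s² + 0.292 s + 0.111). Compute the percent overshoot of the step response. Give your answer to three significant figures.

%OS ≈ 21.6%

ω_n = √0.111 = 0.333 rad/s; ζ = 0.292/(2·0.333) = 0.438.
%OS = 100·exp(−πζ/√(1−ζ²)) = 21.6%.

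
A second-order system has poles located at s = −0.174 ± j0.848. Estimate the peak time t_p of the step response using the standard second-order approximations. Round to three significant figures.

t_p = π/ω_d with ω_d = 0.848 (the imaginary part), so t_p = 3.70 s.

t_p ≈ 3.70 s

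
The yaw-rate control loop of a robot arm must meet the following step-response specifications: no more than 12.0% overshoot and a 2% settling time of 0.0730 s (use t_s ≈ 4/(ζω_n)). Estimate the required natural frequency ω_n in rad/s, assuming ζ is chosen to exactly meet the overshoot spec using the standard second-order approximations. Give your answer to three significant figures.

ω_n ≈ 97.9 rad/s

ζ = −ln(OS)/√(π² + (ln OS)²). With OS = 0.120, ln OS = −2.120 and ζ = 2.120/3.790 = 0.559.
Then ω_n = 4/(ζ t_s) = 4/(0.559 × 0.0730) = 97.9 rad/s.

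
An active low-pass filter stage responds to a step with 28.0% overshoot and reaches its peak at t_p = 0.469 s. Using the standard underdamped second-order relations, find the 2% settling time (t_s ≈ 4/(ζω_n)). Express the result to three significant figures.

t_s ≈ 1.47 s

The overshoot fixes ζ = −ln(OS)/√(π²+ln²(OS)) = 0.376.
t_p = π/ω_d ⇒ ω_d = 6.70 rad/s; then ω_n = ω_d/√(1−ζ²) = 7.23 rad/s.
t_s ≈ 4/(ζω_n) = 4/(0.376·7.23) = 1.47 s.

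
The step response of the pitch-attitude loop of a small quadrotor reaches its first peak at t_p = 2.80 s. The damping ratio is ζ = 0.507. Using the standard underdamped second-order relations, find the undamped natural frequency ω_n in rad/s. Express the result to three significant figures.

Peak time t_p = π/ω_d, so ω_d = π/t_p = π/2.80 = 1.12 rad/s.
ω_n = ω_d/√(1−ζ²) = 1.12/√0.743 = 1.30 rad/s.

ω_n ≈ 1.30 rad/s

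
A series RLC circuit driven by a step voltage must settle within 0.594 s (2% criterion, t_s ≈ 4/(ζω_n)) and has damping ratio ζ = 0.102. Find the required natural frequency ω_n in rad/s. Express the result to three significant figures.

ω_n ≈ 66.0 rad/s

Rearranging t_s ≈ 4/(ζω_n) gives ω_n = 4/(ζ·t_s) = 4/(0.102 × 0.594) = 66.0 rad/s.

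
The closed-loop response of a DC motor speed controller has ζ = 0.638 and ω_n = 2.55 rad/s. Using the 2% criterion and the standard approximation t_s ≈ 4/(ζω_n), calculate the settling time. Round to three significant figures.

t_s ≈ 4/(ζω_n) = 4/(0.638 × 2.55) = 2.46 s.

t_s ≈ 2.46 s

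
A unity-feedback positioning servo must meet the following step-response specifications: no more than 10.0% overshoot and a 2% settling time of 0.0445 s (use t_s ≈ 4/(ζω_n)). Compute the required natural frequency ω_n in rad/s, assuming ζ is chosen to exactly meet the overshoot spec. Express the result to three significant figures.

ζ = −ln(OS)/√(π² + (ln OS)²). With OS = 0.100, ln OS = −2.303 and ζ = 2.303/3.895 = 0.591.
From t_s ≈ 4/(ζω_n): ω_n = 4/(ζ·t_s) = 4/(0.591·0.0445) = 152 rad/s.

ω_n ≈ 152 rad/s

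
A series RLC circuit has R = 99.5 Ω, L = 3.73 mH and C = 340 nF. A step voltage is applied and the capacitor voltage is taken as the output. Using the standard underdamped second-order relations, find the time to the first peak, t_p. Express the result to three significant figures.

t_p ≈ 0.000127 s

For a series RLC circuit (capacitor voltage as output), ω_n = 1/√(LC) = 1/√(3.73 mH · 340 nF) = 28100 rad/s.
ζ = (R/2)·√(C/L) = (99.5/2)·√(340 nF/3.73 mH) = 0.475.
ω_d = 28100·√(1 − 0.475²) = 24700 rad/s. t_p = π/ω_d = 0.000127 s.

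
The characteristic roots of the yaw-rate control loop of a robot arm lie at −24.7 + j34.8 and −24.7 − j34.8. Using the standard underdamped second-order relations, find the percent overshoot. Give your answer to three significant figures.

%OS ≈ 10.8%

The poles are at −σ ± jω_d with σ = 24.7 and ω_d = 34.8, so ω_n = √(σ²+ω_d²) = 42.7 rad/s and ζ = σ/ω_n = 0.579.
Overshoot: exp(−π·0.579/√(1−0.579²)) = 0.108, i.e. 10.8%.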